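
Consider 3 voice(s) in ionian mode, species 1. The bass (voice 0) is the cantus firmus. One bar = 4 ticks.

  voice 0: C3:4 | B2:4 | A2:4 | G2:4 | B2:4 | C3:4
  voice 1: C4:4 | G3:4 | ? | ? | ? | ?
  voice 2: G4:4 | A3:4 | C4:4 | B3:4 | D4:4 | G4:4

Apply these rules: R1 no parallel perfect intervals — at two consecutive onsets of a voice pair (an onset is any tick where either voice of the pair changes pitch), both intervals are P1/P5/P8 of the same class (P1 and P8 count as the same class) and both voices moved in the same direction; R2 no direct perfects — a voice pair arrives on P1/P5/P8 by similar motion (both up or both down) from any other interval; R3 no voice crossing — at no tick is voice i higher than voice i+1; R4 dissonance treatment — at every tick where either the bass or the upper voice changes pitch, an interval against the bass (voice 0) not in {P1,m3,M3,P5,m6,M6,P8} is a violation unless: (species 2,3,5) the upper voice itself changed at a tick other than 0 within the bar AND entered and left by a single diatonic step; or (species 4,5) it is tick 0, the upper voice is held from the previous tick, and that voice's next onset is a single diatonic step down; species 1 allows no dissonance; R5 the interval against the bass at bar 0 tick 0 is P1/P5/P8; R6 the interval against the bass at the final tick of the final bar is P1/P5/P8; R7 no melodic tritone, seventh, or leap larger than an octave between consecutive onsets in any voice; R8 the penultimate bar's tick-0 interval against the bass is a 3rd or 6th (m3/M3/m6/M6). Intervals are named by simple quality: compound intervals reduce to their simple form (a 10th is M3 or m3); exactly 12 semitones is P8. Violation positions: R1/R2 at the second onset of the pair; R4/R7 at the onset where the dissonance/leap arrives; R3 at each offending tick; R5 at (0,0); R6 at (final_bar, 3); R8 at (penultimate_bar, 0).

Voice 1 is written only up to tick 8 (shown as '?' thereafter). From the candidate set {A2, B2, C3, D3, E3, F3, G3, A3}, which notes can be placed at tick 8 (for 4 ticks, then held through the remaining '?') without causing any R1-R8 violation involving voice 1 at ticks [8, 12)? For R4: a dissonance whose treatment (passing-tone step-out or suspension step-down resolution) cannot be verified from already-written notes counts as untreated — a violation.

{A3, C3, F3}

A2: violates R2,R7
B2: violates R4
C3: legal
D3: violates R4
E3: violates R2
F3: legal
G3: violates R4
A3: legal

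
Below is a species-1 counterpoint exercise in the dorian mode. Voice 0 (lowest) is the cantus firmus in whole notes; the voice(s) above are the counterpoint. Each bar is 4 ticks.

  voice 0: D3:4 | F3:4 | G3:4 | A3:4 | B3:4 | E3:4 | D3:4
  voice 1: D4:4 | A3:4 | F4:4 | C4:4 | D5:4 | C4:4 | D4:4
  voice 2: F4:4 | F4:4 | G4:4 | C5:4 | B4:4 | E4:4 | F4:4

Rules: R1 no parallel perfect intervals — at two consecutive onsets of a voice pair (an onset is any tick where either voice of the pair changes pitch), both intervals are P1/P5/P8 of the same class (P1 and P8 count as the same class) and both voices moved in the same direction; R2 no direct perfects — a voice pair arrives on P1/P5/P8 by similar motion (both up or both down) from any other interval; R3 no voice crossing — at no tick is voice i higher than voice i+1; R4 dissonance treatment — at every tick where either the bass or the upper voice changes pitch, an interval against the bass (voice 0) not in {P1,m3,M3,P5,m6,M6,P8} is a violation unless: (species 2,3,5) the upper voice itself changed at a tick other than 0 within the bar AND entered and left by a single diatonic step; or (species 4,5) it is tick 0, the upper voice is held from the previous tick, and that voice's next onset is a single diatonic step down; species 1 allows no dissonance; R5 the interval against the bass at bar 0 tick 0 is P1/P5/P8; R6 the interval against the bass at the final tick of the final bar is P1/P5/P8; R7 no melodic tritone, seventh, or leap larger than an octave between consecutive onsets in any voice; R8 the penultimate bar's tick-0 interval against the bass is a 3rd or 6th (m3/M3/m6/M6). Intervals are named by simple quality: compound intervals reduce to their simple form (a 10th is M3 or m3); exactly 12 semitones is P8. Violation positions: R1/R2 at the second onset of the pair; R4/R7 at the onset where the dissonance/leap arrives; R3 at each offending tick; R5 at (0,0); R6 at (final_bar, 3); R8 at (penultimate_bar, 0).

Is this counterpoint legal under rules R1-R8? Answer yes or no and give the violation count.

bar 0: v0=D3 v1=D4 v2=F4 (m3)
bar 1: v0=F3 v1=A3 v2=F4 (P8)
bar 2: v0=G3 v1=F4 v2=G4 (P8)
bar 3: v0=A3 v1=C4 v2=C5 (m3)
bar 4: v0=B3 v1=D5 v2=B4 (P8)
bar 5: v0=E3 v1=C4 v2=E4 (P8)
bar 6: v0=D3 v1=D4 v2=F4 (m3)
  R5 @ bar0.0: opens on m3
  R1 @ bar2.0: F3/F4 P8 -> G3/G4 P8 similar
  R4 @ bar2.0: G3/F4 m7 untreated
  R3 @ bar4.0: D5 above B4
  R7 @ bar4.0: C4->D5 leap 14st
  R3 @ bar4.1: D5 above B4
  R3 @ bar4.2: D5 above B4
  R3 @ bar4.3: D5 above B4
  R1 @ bar5.0: B3/B4 P8 -> E3/E4 P8 similar
  R7 @ bar5.0: D5->C4 leap 14st
  R8 @ bar5.0: penult P8 not 3rd/6th
  R6 @ bar6.3: closes on m3

No (12 violations)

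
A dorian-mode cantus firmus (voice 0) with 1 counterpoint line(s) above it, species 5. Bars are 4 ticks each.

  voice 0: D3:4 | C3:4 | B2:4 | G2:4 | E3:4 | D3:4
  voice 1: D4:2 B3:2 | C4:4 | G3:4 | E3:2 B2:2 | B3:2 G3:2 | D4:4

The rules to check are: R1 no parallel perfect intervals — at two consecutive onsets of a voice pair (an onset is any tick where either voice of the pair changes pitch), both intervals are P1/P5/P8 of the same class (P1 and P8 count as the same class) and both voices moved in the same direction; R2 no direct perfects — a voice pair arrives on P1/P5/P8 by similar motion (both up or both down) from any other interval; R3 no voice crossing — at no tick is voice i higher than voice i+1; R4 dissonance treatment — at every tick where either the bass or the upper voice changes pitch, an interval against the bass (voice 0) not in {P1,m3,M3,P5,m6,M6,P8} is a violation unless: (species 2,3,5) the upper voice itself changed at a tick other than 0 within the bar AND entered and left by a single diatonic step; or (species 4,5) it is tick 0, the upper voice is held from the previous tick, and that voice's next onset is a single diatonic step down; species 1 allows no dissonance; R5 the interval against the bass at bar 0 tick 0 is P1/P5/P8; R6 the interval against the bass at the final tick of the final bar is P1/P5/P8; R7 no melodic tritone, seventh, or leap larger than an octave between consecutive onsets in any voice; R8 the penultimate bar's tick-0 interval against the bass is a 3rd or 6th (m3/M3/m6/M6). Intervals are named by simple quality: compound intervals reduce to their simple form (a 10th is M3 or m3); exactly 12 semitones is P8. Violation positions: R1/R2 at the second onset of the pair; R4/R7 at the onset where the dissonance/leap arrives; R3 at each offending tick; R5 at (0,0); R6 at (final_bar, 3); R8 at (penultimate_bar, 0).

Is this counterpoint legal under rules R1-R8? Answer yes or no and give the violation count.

No (2 violations)

bar 0: v0=D3 v1=D4 (P8)
bar 1: v0=C3 v1=C4 (P8)
bar 2: v0=B2 v1=G3 (m6)
bar 3: v0=G2 v1=E3 (M6)
bar 4: v0=E3 v1=B3 (P5)
bar 5: v0=D3 v1=D4 (P8)
  R2 @ bar4.0: G2/B2 M3 -> E3/B3 P5 similar
  R8 @ bar4.0: penult P5 not 3rd/6th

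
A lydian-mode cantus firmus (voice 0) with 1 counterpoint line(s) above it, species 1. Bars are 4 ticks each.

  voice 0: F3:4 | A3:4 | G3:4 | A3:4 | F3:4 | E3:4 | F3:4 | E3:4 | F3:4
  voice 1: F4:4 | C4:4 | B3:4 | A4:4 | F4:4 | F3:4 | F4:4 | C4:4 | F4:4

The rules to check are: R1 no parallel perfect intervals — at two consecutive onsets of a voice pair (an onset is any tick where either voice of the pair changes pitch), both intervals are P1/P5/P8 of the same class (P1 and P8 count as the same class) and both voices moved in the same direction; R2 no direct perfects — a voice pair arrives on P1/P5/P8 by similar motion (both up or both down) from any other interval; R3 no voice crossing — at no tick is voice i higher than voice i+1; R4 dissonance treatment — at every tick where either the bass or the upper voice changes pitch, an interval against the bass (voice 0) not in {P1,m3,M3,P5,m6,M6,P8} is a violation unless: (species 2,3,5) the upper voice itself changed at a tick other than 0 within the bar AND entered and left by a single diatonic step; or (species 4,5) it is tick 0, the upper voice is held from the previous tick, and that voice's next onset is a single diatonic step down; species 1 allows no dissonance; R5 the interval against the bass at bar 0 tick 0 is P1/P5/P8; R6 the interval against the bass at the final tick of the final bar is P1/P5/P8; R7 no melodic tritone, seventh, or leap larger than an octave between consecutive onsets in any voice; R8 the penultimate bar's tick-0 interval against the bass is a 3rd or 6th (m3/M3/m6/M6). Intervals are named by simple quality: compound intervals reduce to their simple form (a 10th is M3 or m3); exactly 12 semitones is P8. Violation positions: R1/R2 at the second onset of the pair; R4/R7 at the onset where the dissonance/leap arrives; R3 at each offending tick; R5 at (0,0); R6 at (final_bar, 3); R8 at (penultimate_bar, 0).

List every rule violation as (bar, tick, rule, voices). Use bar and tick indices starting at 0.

(3, 0, R2, (0, 1))
(3, 0, R7, (1,))
(4, 0, R1, (0, 1))
(5, 0, R4, (0, 1))
(6, 0, R2, (0, 1))
(8, 0, R2, (0, 1))

bar 0: v0=F3 v1=F4 downbeat P8
bar 1: v0=A3 v1=C4 downbeat m3
bar 2: v0=G3 v1=B3 downbeat M3
bar 3: v0=A3 v1=A4 downbeat P8
bar 4: v0=F3 v1=F4 downbeat P8
bar 5: v0=E3 v1=F3 downbeat m2
bar 6: v0=F3 v1=F4 downbeat P8
bar 7: v0=E3 v1=C4 downbeat m6
bar 8: v0=F3 v1=F4 downbeat P8
  -> R2 @ bar 3 tick 0 v(0, 1): G3/B3 M3 -> A3/A4 P8 similar
  -> R7 @ bar 3 tick 0 v(1,): B3->A4 leap 10st
  -> R1 @ bar 4 tick 0 v(0, 1): A3/A4 P8 -> F3/F4 P8 similar
  -> R4 @ bar 5 tick 0 v(0, 1): E3/F3 m2 untreated
  -> R2 @ bar 6 tick 0 v(0, 1): E3/F3 m2 -> F3/F4 P8 similar
  -> R2 @ bar 8 tick 0 v(0, 1): E3/C4 m6 -> F3/F4 P8 similar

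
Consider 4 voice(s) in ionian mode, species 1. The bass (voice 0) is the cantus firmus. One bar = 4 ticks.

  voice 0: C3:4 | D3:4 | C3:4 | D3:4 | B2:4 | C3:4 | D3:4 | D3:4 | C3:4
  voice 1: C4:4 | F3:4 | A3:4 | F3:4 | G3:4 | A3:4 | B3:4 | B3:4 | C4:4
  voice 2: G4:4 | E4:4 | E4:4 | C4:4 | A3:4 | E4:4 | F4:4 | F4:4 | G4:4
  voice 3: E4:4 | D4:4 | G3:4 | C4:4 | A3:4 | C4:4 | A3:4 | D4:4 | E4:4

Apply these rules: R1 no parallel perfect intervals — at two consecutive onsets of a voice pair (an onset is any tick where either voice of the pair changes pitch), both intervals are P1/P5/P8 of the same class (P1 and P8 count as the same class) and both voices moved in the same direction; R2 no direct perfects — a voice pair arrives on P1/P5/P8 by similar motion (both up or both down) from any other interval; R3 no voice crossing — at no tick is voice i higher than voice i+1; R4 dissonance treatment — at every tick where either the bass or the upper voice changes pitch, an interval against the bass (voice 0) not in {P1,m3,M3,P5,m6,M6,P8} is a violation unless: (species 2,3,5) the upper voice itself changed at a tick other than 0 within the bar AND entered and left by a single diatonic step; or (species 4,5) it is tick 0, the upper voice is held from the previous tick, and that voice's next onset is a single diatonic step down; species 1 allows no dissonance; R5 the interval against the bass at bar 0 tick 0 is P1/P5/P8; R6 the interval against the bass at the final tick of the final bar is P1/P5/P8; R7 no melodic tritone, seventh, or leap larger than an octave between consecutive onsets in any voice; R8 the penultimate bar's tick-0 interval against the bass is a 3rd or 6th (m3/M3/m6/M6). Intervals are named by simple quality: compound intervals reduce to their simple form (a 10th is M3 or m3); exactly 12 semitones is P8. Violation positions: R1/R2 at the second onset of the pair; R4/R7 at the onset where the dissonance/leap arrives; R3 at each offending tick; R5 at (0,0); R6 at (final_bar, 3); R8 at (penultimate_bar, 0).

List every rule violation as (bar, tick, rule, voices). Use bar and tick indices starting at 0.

(0, 0, R3, (2, 3))
(0, 0, R5, (0, 3))
(0, 1, R3, (2, 3))
(0, 2, R3, (2, 3))
(0, 3, R3, (2, 3))
(1, 0, R3, (2, 3))
(1, 0, R4, (0, 2))
(1, 1, R3, (2, 3))
(1, 2, R3, (2, 3))
(1, 3, R3, (2, 3))
(2, 0, R2, (0, 3))
(2, 0, R3, (2, 3))
(2, 1, R3, (2, 3))
(2, 2, R3, (2, 3))
(2, 3, R3, (2, 3))
(3, 0, R1, (1, 2))
(3, 0, R4, (0, 2))
(3, 0, R4, (0, 3))
(4, 0, R1, (2, 3))
(4, 0, R4, (0, 2))
(4, 0, R4, (0, 3))
(5, 0, R2, (0, 3))
(5, 0, R2, (1, 2))
(5, 0, R3, (2, 3))
(5, 1, R3, (2, 3))
(5, 2, R3, (2, 3))
(5, 3, R3, (2, 3))
(6, 0, R3, (2, 3))
(6, 1, R3, (2, 3))
(6, 2, R3, (2, 3))
(6, 3, R3, (2, 3))
(7, 0, R3, (2, 3))
(7, 0, R8, (0, 3))
(7, 1, R3, (2, 3))
(7, 2, R3, (2, 3))
(7, 3, R3, (2, 3))
(8, 0, R2, (1, 2))
(8, 0, R3, (2, 3))
(8, 1, R3, (2, 3))
(8, 2, R3, (2, 3))
(8, 3, R3, (2, 3))
(8, 3, R6, (0, 3))

bar 0: v0=C3 v1=C4 v2=G4 v3=E4 downbeat M3
bar 1: v0=D3 v1=F3 v2=E4 v3=D4 downbeat P8
bar 2: v0=C3 v1=A3 v2=E4 v3=G3 downbeat P5
bar 3: v0=D3 v1=F3 v2=C4 v3=C4 downbeat m7
bar 4: v0=B2 v1=G3 v2=A3 v3=A3 downbeat m7
bar 5: v0=C3 v1=A3 v2=E4 v3=C4 downbeat P8
bar 6: v0=D3 v1=B3 v2=F4 v3=A3 downbeat P5
bar 7: v0=D3 v1=B3 v2=F4 v3=D4 downbeat P8
bar 8: v0=C3 v1=C4 v2=G4 v3=E4 downbeat M3
  -> R3 @ bar 0 tick 0 v(2, 3): G4 above E4
  -> R5 @ bar 0 tick 0 v(0, 3): opens on M3
  -> R3 @ bar 0 tick 1 v(2, 3): G4 above E4
  -> R3 @ bar 0 tick 2 v(2, 3): G4 above E4
  -> R3 @ bar 0 tick 3 v(2, 3): G4 above E4
  -> R3 @ bar 1 tick 0 v(2, 3): E4 above D4
  -> R4 @ bar 1 tick 0 v(0, 2): D3/E4 M2 untreated
  -> R3 @ bar 1 tick 1 v(2, 3): E4 above D4
  -> R3 @ bar 1 tick 2 v(2, 3): E4 above D4
  -> R3 @ bar 1 tick 3 v(2, 3): E4 above D4
  -> R2 @ bar 2 tick 0 v(0, 3): D3/D4 P8 -> C3/G3 P5 similar
  -> R3 @ bar 2 tick 0 v(2, 3): E4 above G3
  -> R3 @ bar 2 tick 1 v(2, 3): E4 above G3
  -> R3 @ bar 2 tick 2 v(2, 3): E4 above G3
  -> R3 @ bar 2 tick 3 v(2, 3): E4 above G3
  -> R1 @ bar 3 tick 0 v(1, 2): A3/E4 P5 -> F3/C4 P5 similar
  -> R4 @ bar 3 tick 0 v(0, 2): D3/C4 m7 untreated
  -> R4 @ bar 3 tick 0 v(0, 3): D3/C4 m7 untreated
  -> R1 @ bar 4 tick 0 v(2, 3): C4/C4 P1 -> A3/A3 P1 similar
  -> R4 @ bar 4 tick 0 v(0, 2): B2/A3 m7 untreated
  -> R4 @ bar 4 tick 0 v(0, 3): B2/A3 m7 untreated
  -> R2 @ bar 5 tick 0 v(0, 3): B2/A3 m7 -> C3/C4 P8 similar
  -> R2 @ bar 5 tick 0 v(1, 2): G3/A3 M2 -> A3/E4 P5 similar
  -> R3 @ bar 5 tick 0 v(2, 3): E4 above C4
  -> R3 @ bar 5 tick 1 v(2, 3): E4 above C4
  -> R3 @ bar 5 tick 2 v(2, 3): E4 above C4
  -> R3 @ bar 5 tick 3 v(2, 3): E4 above C4
  -> R3 @ bar 6 tick 0 v(2, 3): F4 above A3
  -> R3 @ bar 6 tick 1 v(2, 3): F4 above A3
  -> R3 @ bar 6 tick 2 v(2, 3): F4 above A3
  -> R3 @ bar 6 tick 3 v(2, 3): F4 above A3
  -> R3 @ bar 7 tick 0 v(2, 3): F4 above D4
  -> R8 @ bar 7 tick 0 v(0, 3): penult P8 not 3rd/6th
  -> R3 @ bar 7 tick 1 v(2, 3): F4 above D4
  -> R3 @ bar 7 tick 2 v(2, 3): F4 above D4
  -> R3 @ bar 7 tick 3 v(2, 3): F4 above D4
  -> R2 @ bar 8 tick 0 v(1, 2): B3/F4 TT -> C4/G4 P5 similar
  -> R3 @ bar 8 tick 0 v(2, 3): G4 above E4
  -> R3 @ bar 8 tick 1 v(2, 3): G4 above E4
  -> R3 @ bar 8 tick 2 v(2, 3): G4 above E4
  -> R3 @ bar 8 tick 3 v(2, 3): G4 above E4
  -> R6 @ bar 8 tick 3 v(0, 3): closes on M3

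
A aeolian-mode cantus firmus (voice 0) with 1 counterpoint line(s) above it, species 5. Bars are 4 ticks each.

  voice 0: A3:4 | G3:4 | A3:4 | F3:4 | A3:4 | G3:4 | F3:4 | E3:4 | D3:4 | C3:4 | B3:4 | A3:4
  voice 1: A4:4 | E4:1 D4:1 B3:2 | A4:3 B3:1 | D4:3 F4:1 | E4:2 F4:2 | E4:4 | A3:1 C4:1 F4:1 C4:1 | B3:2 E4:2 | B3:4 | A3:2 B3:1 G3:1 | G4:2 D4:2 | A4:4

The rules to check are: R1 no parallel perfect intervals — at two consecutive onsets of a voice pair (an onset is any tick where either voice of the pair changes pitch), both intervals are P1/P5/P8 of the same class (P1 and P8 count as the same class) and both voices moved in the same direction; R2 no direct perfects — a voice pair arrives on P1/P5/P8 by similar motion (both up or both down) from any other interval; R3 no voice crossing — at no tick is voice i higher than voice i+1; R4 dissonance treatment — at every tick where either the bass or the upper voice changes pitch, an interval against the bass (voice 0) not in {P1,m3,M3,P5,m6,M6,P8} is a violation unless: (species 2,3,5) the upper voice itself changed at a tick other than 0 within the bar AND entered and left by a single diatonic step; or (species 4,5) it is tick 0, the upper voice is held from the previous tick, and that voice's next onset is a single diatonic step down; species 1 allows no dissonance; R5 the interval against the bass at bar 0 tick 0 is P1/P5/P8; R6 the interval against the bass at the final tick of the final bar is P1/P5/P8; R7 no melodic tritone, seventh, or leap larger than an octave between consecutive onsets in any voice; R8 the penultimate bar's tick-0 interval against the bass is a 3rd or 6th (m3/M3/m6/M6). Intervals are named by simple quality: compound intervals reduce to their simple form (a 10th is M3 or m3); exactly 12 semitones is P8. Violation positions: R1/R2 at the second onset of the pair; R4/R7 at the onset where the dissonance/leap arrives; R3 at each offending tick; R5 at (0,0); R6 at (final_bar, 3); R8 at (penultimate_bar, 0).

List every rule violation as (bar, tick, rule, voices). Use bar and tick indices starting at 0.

bar 0: v0=A3 v1=A4 downbeat P8
bar 1: v0=G3 v1=E4 downbeat M6
bar 2: v0=A3 v1=A4 downbeat P8
bar 3: v0=F3 v1=D4 downbeat M6
bar 4: v0=A3 v1=E4 downbeat P5
bar 5: v0=G3 v1=E4 downbeat M6
bar 6: v0=F3 v1=A3 downbeat M3
bar 7: v0=E3 v1=B3 downbeat P5
bar 8: v0=D3 v1=B3 downbeat M6
bar 9: v0=C3 v1=A3 downbeat M6
bar 10: v0=B3 v1=G4 downbeat m6
bar 11: v0=A3 v1=A4 downbeat P8
  -> R2 @ bar 2 tick 0 v(0, 1): G3/B3 M3 -> A3/A4 P8 similar
  -> R7 @ bar 2 tick 0 v(1,): B3->A4 leap 10st
  -> R4 @ bar 2 tick 3 v(0, 1): A3/B3 M2 untreated
  -> R7 @ bar 2 tick 3 v(1,): A4->B3 leap 10st
  -> R1 @ bar 7 tick 0 v(0, 1): F3/C4 P5 -> E3/B3 P5 similar
  -> R4 @ bar 9 tick 2 v(0, 1): C3/B3 M7 untreated
  -> R7 @ bar 10 tick 0 v(0,): C3->B3 leap 11st

(2, 0, R2, (0, 1))
(2, 0, R7, (1,))
(2, 3, R4, (0, 1))
(2, 3, R7, (1,))
(7, 0, R1, (0, 1))
(9, 2, R4, (0, 1))
(10, 0, R7, (0,))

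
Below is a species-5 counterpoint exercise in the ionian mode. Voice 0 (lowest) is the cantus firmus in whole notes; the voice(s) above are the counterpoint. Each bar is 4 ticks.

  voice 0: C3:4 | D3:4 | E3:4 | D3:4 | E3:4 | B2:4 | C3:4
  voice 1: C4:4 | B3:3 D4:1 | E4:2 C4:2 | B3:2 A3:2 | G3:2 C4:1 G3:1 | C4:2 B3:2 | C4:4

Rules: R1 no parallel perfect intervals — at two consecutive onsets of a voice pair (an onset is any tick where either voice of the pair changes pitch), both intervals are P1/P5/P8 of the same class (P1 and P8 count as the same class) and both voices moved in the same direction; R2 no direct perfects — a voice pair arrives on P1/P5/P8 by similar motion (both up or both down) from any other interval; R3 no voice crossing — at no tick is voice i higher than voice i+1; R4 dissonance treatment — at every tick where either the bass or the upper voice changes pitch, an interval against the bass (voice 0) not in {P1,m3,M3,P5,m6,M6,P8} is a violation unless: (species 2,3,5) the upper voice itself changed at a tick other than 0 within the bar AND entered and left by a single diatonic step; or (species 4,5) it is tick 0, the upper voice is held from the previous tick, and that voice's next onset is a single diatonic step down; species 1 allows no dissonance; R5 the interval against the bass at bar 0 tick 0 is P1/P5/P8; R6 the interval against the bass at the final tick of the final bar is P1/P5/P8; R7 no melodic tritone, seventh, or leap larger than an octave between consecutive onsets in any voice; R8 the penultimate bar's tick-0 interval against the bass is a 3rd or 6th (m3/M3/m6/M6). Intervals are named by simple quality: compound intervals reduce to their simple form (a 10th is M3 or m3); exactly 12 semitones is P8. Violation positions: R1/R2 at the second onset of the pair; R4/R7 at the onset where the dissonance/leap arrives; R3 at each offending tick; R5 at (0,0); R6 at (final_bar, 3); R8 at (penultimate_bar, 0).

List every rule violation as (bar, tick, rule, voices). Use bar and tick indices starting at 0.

bar 0: v0=C3 v1=C4 downbeat P8
bar 1: v0=D3 v1=B3 downbeat M6
bar 2: v0=E3 v1=E4 downbeat P8
bar 3: v0=D3 v1=B3 downbeat M6
bar 4: v0=E3 v1=G3 downbeat m3
bar 5: v0=B2 v1=C4 downbeat m2
bar 6: v0=C3 v1=C4 downbeat P8
  -> R1 @ bar 2 tick 0 v(0, 1): D3/D4 P8 -> E3/E4 P8 similar
  -> R4 @ bar 5 tick 0 v(0, 1): B2/C4 m2 untreated
  -> R8 @ bar 5 tick 0 v(0, 1): penult m2 not 3rd/6th
  -> R1 @ bar 6 tick 0 v(0, 1): B2/B3 P8 -> C3/C4 P8 similar

(2, 0, R1, (0, 1))
(5, 0, R4, (0, 1))
(5, 0, R8, (0, 1))
(6, 0, R1, (0, 1))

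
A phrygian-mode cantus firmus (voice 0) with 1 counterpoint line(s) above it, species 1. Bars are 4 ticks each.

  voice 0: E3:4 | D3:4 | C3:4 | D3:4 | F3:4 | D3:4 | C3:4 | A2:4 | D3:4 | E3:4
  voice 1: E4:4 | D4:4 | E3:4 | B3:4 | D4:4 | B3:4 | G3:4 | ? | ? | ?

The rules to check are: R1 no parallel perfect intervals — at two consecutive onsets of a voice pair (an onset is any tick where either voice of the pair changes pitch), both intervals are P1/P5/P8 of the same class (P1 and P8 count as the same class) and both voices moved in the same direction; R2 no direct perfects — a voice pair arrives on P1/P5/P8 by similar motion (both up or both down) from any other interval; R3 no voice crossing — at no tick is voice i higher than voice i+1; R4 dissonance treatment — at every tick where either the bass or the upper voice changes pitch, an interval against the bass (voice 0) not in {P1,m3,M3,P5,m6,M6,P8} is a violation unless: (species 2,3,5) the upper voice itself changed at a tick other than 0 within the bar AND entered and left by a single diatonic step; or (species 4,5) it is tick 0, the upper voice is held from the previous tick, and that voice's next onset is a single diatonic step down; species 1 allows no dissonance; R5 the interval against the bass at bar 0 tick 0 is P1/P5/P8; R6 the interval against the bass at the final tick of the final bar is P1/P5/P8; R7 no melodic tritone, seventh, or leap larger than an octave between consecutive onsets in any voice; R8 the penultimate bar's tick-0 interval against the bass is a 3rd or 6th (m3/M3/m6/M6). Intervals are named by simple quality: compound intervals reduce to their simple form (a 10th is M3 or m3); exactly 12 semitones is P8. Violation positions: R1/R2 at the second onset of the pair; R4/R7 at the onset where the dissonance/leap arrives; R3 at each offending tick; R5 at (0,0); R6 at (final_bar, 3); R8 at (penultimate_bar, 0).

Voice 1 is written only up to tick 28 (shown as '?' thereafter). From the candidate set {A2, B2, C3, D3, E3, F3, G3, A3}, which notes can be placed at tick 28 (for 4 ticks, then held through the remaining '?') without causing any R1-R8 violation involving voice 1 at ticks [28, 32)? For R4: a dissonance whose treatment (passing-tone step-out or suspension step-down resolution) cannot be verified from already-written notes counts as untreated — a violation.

{A3, C3, F3}

A2: violates R2,R7
B2: violates R4
C3: legal
D3: violates R4
E3: violates R1
F3: legal
G3: violates R4
A3: legal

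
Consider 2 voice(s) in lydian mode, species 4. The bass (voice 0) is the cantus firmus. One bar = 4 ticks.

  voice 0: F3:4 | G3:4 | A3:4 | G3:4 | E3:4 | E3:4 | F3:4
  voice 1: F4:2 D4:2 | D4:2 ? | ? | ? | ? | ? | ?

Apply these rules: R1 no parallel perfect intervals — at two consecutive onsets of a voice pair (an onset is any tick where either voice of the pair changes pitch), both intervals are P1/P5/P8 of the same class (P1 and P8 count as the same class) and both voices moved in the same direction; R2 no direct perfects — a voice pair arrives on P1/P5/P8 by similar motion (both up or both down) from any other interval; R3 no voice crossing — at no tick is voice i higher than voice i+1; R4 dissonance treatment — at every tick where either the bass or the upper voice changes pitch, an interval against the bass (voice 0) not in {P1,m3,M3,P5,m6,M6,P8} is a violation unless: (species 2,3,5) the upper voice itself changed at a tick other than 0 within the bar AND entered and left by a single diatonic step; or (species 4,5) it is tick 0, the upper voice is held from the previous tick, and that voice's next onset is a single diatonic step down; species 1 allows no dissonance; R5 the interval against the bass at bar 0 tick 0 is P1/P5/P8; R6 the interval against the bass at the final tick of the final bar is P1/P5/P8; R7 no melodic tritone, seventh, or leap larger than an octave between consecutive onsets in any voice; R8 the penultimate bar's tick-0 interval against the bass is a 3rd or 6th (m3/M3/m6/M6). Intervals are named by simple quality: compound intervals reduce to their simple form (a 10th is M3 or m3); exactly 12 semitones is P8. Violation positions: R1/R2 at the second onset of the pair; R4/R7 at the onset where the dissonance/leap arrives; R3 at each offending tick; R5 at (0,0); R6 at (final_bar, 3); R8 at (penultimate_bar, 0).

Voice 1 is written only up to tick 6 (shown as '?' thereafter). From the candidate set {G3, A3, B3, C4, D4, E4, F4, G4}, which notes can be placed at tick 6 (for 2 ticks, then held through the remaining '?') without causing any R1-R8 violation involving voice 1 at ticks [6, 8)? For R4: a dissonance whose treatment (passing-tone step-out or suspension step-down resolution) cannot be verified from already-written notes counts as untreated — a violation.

G3: legal
A3: violates R4
B3: legal
C4: violates R4
D4: legal
E4: legal
F4: violates R4
G4: legal

{B3, D4, E4, G3, G4}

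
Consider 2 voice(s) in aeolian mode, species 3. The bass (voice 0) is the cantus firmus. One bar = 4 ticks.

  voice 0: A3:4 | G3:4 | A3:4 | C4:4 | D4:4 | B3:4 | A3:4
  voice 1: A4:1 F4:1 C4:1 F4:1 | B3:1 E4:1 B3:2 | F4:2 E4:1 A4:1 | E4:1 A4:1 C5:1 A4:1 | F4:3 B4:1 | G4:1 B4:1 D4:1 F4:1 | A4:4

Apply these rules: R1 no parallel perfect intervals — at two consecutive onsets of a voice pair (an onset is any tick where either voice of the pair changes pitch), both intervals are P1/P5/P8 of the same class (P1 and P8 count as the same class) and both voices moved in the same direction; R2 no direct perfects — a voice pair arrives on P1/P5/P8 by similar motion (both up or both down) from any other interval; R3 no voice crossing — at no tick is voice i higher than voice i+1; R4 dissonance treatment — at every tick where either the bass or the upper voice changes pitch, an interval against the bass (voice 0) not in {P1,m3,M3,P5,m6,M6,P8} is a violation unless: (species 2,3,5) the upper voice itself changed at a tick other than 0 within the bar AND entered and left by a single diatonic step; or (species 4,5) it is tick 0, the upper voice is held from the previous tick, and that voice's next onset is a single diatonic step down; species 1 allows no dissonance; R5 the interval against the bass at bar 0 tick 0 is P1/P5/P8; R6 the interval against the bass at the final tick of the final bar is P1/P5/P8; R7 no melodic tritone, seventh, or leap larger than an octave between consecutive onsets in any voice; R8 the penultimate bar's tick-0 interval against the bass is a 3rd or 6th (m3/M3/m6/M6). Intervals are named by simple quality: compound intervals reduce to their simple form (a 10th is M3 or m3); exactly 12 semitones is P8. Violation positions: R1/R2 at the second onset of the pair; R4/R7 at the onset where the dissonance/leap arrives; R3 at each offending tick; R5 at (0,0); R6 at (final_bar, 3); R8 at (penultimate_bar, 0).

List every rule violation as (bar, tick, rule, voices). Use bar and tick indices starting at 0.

(1, 0, R7, (1,))
(2, 0, R7, (1,))
(4, 3, R7, (1,))
(5, 3, R4, (0, 1))

bar 0: v0=A3 v1=A4 downbeat P8
bar 1: v0=G3 v1=B3 downbeat M3
bar 2: v0=A3 v1=F4 downbeat m6
bar 3: v0=C4 v1=E4 downbeat M3
bar 4: v0=D4 v1=F4 downbeat m3
bar 5: v0=B3 v1=G4 downbeat m6
bar 6: v0=A3 v1=A4 downbeat P8
  -> R7 @ bar 1 tick 0 v(1,): F4->B3 leap 6st
  -> R7 @ bar 2 tick 0 v(1,): B3->F4 leap 6st
  -> R7 @ bar 4 tick 3 v(1,): F4->B4 leap 6st
  -> R4 @ bar 5 tick 3 v(0, 1): B3/F4 TT untreated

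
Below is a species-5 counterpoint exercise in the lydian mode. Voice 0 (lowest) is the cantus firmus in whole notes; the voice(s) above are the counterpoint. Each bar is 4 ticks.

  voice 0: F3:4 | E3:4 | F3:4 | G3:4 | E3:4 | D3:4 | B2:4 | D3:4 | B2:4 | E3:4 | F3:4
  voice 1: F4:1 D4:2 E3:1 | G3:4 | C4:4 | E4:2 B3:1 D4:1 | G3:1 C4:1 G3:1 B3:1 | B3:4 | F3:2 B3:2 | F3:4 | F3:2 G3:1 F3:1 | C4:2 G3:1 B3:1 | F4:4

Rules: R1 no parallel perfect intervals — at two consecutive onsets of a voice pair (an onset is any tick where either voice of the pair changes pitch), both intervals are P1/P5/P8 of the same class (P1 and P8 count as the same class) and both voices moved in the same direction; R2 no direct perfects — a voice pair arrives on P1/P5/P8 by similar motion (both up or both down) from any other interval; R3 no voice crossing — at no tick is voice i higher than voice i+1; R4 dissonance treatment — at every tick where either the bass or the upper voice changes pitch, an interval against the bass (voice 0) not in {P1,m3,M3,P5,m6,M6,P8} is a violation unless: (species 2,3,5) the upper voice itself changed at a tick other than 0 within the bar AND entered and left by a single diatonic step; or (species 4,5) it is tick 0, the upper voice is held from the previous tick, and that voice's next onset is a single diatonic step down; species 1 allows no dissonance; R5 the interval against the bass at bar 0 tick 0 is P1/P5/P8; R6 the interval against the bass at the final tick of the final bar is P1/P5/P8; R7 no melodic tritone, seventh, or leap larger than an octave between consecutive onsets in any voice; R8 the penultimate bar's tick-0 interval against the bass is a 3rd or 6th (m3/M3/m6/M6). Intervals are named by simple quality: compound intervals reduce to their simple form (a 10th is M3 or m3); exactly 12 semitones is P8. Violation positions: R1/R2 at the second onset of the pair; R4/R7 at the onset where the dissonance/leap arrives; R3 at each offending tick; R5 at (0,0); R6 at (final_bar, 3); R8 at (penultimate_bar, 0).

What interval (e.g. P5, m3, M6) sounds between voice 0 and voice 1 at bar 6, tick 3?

P8

voice 0=B2 voice 1=B3 -> P8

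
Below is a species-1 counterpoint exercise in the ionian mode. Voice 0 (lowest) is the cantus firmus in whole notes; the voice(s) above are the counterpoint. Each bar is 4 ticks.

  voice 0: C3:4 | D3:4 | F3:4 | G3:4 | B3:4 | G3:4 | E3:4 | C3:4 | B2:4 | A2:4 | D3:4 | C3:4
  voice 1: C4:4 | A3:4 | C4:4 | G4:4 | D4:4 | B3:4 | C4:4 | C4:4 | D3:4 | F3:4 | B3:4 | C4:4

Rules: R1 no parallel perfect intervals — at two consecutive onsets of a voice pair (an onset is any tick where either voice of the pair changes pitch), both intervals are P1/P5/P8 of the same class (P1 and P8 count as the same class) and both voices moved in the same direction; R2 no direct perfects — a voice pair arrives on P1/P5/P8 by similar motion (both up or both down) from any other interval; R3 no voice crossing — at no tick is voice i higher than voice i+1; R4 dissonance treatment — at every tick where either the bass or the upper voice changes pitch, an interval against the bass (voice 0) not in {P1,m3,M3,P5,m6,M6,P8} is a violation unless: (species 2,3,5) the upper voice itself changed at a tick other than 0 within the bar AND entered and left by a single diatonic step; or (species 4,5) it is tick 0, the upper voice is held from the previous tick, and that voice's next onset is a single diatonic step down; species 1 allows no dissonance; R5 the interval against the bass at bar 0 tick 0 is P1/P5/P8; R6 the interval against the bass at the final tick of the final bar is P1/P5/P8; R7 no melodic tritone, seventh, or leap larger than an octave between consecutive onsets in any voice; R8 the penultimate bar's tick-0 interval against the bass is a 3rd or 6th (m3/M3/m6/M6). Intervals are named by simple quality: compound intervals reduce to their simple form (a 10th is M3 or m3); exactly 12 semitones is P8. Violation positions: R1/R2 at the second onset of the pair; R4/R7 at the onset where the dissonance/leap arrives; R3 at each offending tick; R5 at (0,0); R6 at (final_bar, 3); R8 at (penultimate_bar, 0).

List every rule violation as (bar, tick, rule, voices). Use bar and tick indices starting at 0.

(2, 0, R1, (0, 1))
(3, 0, R2, (0, 1))
(8, 0, R7, (1,))
(10, 0, R7, (1,))

bar 0: v0=C3 v1=C4 downbeat P8
bar 1: v0=D3 v1=A3 downbeat P5
bar 2: v0=F3 v1=C4 downbeat P5
bar 3: v0=G3 v1=G4 downbeat P8
bar 4: v0=B3 v1=D4 downbeat m3
bar 5: v0=G3 v1=B3 downbeat M3
bar 6: v0=E3 v1=C4 downbeat m6
bar 7: v0=C3 v1=C4 downbeat P8
bar 8: v0=B2 v1=D3 downbeat m3
bar 9: v0=A2 v1=F3 downbeat m6
bar 10: v0=D3 v1=B3 downbeat M6
bar 11: v0=C3 v1=C4 downbeat P8
  -> R1 @ bar 2 tick 0 v(0, 1): D3/A3 P5 -> F3/C4 P5 similar
  -> R2 @ bar 3 tick 0 v(0, 1): F3/C4 P5 -> G3/G4 P8 similar
  -> R7 @ bar 8 tick 0 v(1,): C4->D3 leap 10st
  -> R7 @ bar 10 tick 0 v(1,): F3->B3 leap 6st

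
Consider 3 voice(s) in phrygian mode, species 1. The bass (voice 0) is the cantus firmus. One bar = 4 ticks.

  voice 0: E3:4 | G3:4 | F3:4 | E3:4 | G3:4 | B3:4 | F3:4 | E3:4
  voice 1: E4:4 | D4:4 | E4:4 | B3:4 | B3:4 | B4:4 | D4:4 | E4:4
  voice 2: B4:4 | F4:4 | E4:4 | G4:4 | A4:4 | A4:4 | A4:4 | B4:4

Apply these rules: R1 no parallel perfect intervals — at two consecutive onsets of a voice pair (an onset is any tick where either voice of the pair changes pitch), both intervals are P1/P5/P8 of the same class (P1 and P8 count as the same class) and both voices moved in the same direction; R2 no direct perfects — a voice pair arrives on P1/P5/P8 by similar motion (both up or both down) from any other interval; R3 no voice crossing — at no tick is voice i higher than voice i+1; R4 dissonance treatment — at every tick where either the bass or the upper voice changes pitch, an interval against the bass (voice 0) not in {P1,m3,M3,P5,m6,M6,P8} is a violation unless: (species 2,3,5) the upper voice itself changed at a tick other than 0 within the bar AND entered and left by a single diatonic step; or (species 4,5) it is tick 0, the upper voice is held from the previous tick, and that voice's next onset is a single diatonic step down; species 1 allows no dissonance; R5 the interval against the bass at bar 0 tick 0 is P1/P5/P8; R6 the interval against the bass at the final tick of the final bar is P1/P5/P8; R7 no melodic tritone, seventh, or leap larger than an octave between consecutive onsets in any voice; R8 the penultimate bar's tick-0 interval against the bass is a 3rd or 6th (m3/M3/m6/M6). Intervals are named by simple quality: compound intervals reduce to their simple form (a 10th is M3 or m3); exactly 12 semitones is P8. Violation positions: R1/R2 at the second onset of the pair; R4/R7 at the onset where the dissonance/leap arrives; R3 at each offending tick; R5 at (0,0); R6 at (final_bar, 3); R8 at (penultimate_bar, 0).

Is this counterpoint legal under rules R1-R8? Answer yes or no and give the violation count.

bar 0: v0=E3 v1=E4 v2=B4 (P5)
bar 1: v0=G3 v1=D4 v2=F4 (m7)
bar 2: v0=F3 v1=E4 v2=E4 (M7)
bar 3: v0=E3 v1=B3 v2=G4 (m3)
bar 4: v0=G3 v1=B3 v2=A4 (M2)
bar 5: v0=B3 v1=B4 v2=A4 (m7)
bar 6: v0=F3 v1=D4 v2=A4 (M3)
bar 7: v0=E3 v1=E4 v2=B4 (P5)
  R4 @ bar1.0: G3/F4 m7 untreated
  R7 @ bar1.0: B4->F4 leap 6st
  R4 @ bar2.0: F3/E4 M7 untreated
  R4 @ bar2.0: F3/E4 M7 untreated
  R2 @ bar3.0: F3/E4 M7 -> E3/B3 P5 similar
  R4 @ bar4.0: G3/A4 M2 untreated
  R2 @ bar5.0: G3/B3 M3 -> B3/B4 P8 similar
  R3 @ bar5.0: B4 above A4
  R4 @ bar5.0: B3/A4 m7 untreated
  R3 @ bar5.1: B4 above A4
  R3 @ bar5.2: B4 above A4
  R3 @ bar5.3: B4 above A4
  R7 @ bar6.0: B3->F3 leap 6st
  R1 @ bar7.0: D4/A4 P5 -> E4/B4 P5 similar

No (14 violations)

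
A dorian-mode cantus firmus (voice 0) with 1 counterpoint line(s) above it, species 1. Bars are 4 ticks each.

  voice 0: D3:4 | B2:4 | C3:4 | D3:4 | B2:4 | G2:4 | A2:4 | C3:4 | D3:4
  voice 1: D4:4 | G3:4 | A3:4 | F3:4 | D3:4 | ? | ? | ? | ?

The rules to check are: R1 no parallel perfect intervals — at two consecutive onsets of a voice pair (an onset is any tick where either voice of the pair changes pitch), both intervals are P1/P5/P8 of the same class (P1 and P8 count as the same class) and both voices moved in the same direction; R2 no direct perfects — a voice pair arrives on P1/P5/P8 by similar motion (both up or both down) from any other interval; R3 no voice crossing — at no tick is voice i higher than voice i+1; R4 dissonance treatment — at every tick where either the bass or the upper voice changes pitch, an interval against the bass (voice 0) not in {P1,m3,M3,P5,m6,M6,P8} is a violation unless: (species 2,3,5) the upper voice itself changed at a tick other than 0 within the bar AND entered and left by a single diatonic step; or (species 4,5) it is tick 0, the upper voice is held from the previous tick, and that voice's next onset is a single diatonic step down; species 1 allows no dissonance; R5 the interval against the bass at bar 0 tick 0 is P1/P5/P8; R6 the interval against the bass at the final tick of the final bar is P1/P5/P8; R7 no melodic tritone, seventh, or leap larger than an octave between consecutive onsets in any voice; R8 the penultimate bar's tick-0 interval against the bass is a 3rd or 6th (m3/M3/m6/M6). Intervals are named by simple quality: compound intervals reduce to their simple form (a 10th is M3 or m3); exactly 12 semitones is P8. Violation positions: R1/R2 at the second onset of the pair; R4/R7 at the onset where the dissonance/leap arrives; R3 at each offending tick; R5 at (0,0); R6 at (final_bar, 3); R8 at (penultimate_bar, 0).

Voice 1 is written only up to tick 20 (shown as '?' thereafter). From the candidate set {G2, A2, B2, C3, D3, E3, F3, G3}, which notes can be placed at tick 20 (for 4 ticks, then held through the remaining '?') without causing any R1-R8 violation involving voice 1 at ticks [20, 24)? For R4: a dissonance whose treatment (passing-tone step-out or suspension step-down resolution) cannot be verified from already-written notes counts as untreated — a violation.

G2: violates R2
A2: violates R4
B2: legal
C3: violates R4
D3: legal
E3: legal
F3: violates R4
G3: legal

{B2, D3, E3, G3}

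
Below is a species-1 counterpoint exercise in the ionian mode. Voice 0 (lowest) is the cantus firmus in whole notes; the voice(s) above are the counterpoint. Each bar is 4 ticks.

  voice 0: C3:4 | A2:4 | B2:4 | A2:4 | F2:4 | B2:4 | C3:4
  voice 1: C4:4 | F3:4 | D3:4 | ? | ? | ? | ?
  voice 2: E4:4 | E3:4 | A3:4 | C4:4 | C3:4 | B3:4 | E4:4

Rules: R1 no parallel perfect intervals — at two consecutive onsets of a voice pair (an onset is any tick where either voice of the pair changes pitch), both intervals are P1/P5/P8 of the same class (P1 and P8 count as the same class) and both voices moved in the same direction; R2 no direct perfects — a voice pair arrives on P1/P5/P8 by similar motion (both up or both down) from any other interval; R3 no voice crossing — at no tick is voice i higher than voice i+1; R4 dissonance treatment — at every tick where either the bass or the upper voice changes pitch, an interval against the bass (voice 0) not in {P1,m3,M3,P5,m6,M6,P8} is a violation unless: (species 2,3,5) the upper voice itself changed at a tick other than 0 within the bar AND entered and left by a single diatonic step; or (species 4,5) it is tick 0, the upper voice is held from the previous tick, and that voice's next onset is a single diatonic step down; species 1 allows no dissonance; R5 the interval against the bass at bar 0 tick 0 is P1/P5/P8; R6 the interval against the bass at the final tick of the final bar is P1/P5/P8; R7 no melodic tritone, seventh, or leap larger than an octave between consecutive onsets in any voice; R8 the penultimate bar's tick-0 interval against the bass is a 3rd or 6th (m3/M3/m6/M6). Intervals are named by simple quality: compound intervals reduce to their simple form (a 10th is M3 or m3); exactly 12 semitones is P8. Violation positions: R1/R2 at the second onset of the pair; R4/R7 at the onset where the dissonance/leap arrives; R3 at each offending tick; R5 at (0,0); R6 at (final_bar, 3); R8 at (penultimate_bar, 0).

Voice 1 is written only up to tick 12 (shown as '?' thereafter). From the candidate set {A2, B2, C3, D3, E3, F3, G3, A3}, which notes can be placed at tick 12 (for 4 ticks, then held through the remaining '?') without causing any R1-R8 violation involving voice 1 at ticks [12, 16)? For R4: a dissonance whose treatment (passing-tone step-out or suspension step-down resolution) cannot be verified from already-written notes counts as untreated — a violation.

{A3, C3, E3}

A2: violates R2
B2: violates R4
C3: legal
D3: violates R4
E3: legal
F3: violates R1
G3: violates R4
A3: legal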